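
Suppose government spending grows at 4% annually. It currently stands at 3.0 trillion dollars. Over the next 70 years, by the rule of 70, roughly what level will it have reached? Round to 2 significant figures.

Doubling time ≈ 70/4 = 17.50 years.
70 years is 70/17.50 ≈ 4.00 doublings, a factor of 2^4.00 ≈ 16.00.
3.0 × 16.00 ≈ 48 trillion dollars.

approximately 48 trillion dollars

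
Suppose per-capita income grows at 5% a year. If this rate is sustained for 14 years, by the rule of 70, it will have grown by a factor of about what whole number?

2 times

At 5% one doubling takes ≈ 14.00 years; 14 years is 1 of them, so ×2.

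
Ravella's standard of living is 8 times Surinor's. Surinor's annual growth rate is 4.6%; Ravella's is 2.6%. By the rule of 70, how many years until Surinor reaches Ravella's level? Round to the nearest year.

≈ 105 years

Surinor gains on Ravella at 4.6% − 2.6% = 2 points a year.
At that relative rate the gap halves every 70/2 ≈ 35.00 years.
An 8 times gap closes after 3 halvings: 3 × 35.00 ≈ 105 years.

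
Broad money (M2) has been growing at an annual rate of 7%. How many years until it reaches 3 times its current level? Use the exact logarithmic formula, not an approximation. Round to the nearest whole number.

t = ln(3) / ln(1 + 0.07) = 1.0986 / 0.067659 ≈ 16.24.
≈ 16 years.

16 years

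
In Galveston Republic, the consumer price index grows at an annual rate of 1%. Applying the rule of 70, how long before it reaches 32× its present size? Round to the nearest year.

At 1% it doubles every 70/1 ≈ 70.00 years.
Getting to 32× needs 5 doublings: 5 × 70.00 ≈ 350 years.

≈ 350 years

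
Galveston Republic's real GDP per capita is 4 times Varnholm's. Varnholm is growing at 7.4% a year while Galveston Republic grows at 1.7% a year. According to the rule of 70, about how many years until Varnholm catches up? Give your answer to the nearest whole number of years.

25 years

Varnholm gains on Galveston Republic at 7.4% − 1.7% = 5.7 points a year.
At that relative rate the gap halves every 70/5.7 ≈ 12.28 years.
A 4 times gap closes after 2 halvings: 2 × 12.28 ≈ 25 years.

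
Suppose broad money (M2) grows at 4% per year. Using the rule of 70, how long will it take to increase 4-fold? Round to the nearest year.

around 35 years

Doubling time ≈ 70/4 = 17.50 years.
4× is 2 doublings, so 2 × 17.50 ≈ 35 years.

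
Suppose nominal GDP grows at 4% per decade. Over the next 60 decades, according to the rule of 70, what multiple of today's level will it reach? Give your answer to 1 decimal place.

Doubles every ≈ 17.50 decades (70/4).
60 decades is 3.43 doublings; 2^3.43 ≈ 10.8×.

10.8 times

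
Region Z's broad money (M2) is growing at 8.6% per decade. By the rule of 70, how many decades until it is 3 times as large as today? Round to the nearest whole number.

At 8.6% it doubles every 70/8.6 ≈ 8.14 decades.
Reaching 3× takes log₂(3) ≈ 1.58 doublings.
1.58 × 8.14 ≈ 13 decades.

≈ 13 decades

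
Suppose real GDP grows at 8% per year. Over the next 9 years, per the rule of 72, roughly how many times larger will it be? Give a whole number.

roughly 2 times

At 8% one doubling takes ≈ 9.00 years; 9 years is 1 of them, so ×2.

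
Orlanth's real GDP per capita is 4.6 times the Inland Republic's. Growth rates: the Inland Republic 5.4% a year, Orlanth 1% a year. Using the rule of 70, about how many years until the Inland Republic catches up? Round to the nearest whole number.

approximately 35 years

What matters is the difference: 4.4 pp.
Rule of 70 on the gap: the ratio halves every 70/4.4 ≈ 15.91 years.
A 4.6 times gap takes log₂(4.6) ≈ 2.20 halvings to close: 2.20 × 15.91 ≈ 35 years.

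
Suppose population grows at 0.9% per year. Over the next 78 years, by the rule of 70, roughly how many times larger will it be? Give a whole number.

approximately 2 times

Doubling time ≈ 70/0.9 = 77.78 years.
78/77.78 ≈ 1 doubling, so about 2^1 = 2×.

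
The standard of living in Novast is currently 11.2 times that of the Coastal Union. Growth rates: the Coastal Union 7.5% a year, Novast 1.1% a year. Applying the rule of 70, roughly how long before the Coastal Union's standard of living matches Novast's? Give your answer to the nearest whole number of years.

≈ 38 years

the Coastal Union gains on Novast at 7.5% − 1.1% = 6.4 points a year.
At that relative rate the gap halves every 70/6.4 ≈ 10.94 years.
An 11.2 times gap takes log₂(11.2) ≈ 3.49 halvings to close: 3.49 × 10.94 ≈ 38 years.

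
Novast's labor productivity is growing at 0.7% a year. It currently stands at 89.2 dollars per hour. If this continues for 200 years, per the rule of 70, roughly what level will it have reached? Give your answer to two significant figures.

about 360 dollars per hour

It doubles every 70/0.7 ≈ 100.00 years, so 200 years is 2.00 doublings.
2^2.00 ≈ 4.00; 89.2 × 4.00 ≈ 360 dollars per hour.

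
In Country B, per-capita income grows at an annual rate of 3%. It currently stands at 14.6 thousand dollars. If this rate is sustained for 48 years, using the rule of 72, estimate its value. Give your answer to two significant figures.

Doubling time ≈ 72/3 = 24.00 years.
48 years is 48/24.00 ≈ 2.00 doublings, a factor of 2^2.00 ≈ 4.00.
14.6 × 4.00 ≈ 58 thousand dollars.

≈ 58 thousand dollars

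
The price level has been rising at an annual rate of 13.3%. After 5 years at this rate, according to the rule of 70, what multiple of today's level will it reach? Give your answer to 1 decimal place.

around 1.9 times

Doubling time ≈ 70/13.3 = 5.26 years.
5 years / 5.26 ≈ 0.95 doublings → factor 2^0.95 ≈ 1.9.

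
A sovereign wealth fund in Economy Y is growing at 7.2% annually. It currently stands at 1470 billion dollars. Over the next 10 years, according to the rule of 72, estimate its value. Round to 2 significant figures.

around 2900 billion dollars

Doubling time ≈ 72/7.2 = 10.00 years.
10 years is 10/10.00 ≈ 1.00 doublings, a factor of 2^1.00 ≈ 2.00.
1470 × 2.00 ≈ 2900 billion dollars.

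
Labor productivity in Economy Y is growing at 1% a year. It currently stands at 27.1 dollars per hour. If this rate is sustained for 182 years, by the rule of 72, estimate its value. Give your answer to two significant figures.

Doubling time ≈ 72/1 = 72.00 years.
182 years is 182/72.00 ≈ 2.53 doublings, a factor of 2^2.53 ≈ 5.78.
27.1 × 5.78 ≈ 160 dollars per hour.

around 160 dollars per hour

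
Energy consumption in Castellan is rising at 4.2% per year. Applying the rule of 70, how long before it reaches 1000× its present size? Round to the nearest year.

around 166 years

At 4.2% it doubles every 70/4.2 ≈ 16.67 years.
1000× is log₂ 1000 ≈ 9.97 doublings, so ≈ 9.97 × 16.67 = 166 years.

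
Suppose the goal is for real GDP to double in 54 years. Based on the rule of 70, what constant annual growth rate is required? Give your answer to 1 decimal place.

1.3% annually

70 / 54 ≈ 1.30, so about 1.3% annually.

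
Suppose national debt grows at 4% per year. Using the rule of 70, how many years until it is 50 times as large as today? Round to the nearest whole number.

At 4% it doubles every 70/4 ≈ 17.50 years.
Reaching 50× takes log₂(50) ≈ 5.64 doublings.
5.64 × 17.50 ≈ 99 years.

≈ 99 years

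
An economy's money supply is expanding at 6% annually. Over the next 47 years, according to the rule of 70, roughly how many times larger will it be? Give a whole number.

16 times

At 6% one doubling takes ≈ 11.67 years; 47 years is 4 of them, so ×16.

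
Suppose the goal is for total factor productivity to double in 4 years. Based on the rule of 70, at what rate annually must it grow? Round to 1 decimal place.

approximately 17.5%

70 / 4 ≈ 17.50, so about 17.5% annually.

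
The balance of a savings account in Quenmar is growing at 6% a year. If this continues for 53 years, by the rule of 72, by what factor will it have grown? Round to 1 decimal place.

Doubling time ≈ 72/6 = 12.00 years.
53 years / 12.00 ≈ 4.42 doublings → factor 2^4.42 ≈ 21.4.

around 21.4 times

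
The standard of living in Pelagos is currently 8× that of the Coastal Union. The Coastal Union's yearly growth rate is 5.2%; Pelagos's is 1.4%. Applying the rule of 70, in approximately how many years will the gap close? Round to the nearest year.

around 55 years

The growth-rate gap is 5.2% − 1.4% = 3.8 percentage points.
So the ratio between them halves every 70/3.8 ≈ 18.42 years.
An 8× gap closes after 3 halvings: 3 × 18.42 ≈ 55 years.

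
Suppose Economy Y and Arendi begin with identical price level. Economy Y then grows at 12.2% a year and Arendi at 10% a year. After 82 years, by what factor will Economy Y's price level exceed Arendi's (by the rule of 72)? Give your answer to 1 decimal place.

around 5.7 times

Rate gap = 12.2% − 10% = 2.2 points.
The ratio doubles every 72/2.2 ≈ 32.73 years.
82/32.73 ≈ 2.51 doublings → ratio ≈ 2^2.51 ≈ 5.7.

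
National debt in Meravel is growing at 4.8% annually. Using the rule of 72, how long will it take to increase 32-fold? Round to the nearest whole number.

Doubling time ≈ 72/4.8 = 15.00 years.
32 = 2^5, so 5 doublings → 75 years.

roughly 75 years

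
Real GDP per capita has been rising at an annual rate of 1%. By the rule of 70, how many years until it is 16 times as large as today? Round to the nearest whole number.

around 280 years

At 1% it doubles every 70/1 ≈ 70.00 years.
Getting to 16× needs 4 doublings: 4 × 70.00 ≈ 280 years.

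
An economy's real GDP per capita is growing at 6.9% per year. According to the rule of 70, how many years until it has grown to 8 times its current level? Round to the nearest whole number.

At 6.9% it doubles every 70/6.9 ≈ 10.14 years.
8× is 3 doublings, so 3 × 10.14 ≈ 30 years.

around 30 years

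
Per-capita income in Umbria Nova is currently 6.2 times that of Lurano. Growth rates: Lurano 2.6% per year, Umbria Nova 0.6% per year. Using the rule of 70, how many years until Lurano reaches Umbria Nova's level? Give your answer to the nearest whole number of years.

92 years

Lurano gains on Umbria Nova at 2.6% − 0.6% = 2 points a year.
At that relative rate the gap halves every 70/2 ≈ 35.00 years.
A 6.2 times gap takes log₂(6.2) ≈ 2.63 halvings to close: 2.63 × 35.00 ≈ 92 years.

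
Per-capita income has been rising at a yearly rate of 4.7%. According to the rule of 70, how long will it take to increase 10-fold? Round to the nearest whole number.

At 4.7% it doubles every 70/4.7 ≈ 14.89 years.
Reaching 10× takes log₂(10) ≈ 3.32 doublings.
3.32 × 14.89 ≈ 49 years.

approximately 49 years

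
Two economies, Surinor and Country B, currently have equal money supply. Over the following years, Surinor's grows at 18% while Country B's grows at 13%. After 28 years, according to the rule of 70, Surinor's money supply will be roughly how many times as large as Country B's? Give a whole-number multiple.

Only the 5-point difference matters.
70/5 ≈ 14.00 years per doubling of the ratio; 28 years gives 2.00 doublings, so ≈ 4×.

≈ 4 times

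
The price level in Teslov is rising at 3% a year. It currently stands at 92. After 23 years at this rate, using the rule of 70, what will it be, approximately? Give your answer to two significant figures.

≈ 180

It doubles every 70/3 ≈ 23.33 years, so 23 years is 0.99 doublings.
2^0.99 ≈ 1.99; 92 × 1.99 ≈ 180.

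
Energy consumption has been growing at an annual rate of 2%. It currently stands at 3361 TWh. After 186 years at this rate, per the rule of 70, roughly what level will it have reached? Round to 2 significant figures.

It doubles every 70/2 ≈ 35.00 years, so 186 years is 5.31 doublings.
2^5.31 ≈ 39.67; 3361 × 39.67 ≈ 130000 TWh.

approximately 130000 TWh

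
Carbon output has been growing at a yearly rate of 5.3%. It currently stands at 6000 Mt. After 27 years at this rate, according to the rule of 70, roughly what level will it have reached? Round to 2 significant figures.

about 25000 Mt

It doubles every 70/5.3 ≈ 13.21 years, so 27 years is 2.04 doublings.
2^2.04 ≈ 4.11; 6000 × 4.11 ≈ 25000 Mt.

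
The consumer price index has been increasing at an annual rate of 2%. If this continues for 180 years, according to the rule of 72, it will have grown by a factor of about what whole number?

At 2% one doubling takes ≈ 36.00 years; 180 years is 5 of them, so ×32.

approximately 32 times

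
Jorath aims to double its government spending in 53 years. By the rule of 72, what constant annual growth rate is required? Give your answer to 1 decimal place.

1.4%

72 / 53 ≈ 1.36, so about 1.4% a year.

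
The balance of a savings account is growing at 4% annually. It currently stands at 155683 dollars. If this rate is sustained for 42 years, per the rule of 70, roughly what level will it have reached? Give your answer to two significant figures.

820000 dollars

It doubles every 70/4 ≈ 17.50 years, so 42 years is 2.40 doublings.
2^2.40 ≈ 5.28; 155683 × 5.28 ≈ 820000 dollars.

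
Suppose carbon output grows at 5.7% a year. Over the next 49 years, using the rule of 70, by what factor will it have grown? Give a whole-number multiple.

approximately 16 times

70/5.7 ≈ 12.28 years per doubling.
49 years fits 4 doublings: 2^4 = 16.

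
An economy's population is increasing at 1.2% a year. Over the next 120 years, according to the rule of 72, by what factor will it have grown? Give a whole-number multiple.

At 1.2% one doubling takes ≈ 60.00 years; 120 years is 2 of them, so ×4.

approximately 4 times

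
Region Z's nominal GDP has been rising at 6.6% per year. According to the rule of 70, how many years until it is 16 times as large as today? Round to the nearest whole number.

One doubling takes 70/6.6 = 10.61 years.
16× is 4 doublings, so 4 × 10.61 ≈ 42 years.

≈ 42 years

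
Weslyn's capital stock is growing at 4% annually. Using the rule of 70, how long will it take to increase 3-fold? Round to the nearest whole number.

One doubling takes 70/4 = 17.50 years.
3× is log₂ 3 ≈ 1.58 doublings, so ≈ 1.58 × 17.50 = 28 years.

around 28 years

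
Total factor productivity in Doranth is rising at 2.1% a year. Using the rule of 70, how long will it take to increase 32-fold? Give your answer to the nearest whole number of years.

≈ 167 years

One doubling takes 70/2.1 = 33.33 years.
Getting to 32× needs 5 doublings: 5 × 33.33 ≈ 167 years.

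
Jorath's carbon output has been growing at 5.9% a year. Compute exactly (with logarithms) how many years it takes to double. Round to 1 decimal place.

12.1 years

t = ln(2) / ln(1 + 0.059) = 0.6931 / 0.057325 ≈ 12.09.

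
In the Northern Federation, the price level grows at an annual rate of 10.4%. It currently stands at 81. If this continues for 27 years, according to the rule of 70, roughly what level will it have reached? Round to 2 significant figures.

1300

It doubles every 70/10.4 ≈ 6.73 years, so 27 years is 4.01 doublings.
2^4.01 ≈ 16.11; 81 × 16.11 ≈ 1300.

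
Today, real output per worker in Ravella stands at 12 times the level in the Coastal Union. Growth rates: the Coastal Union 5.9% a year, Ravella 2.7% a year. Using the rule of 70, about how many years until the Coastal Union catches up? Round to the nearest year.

approximately 78 years

What matters is the difference: 3.2 pp.
Rule of 70 on the gap: the ratio halves every 70/3.2 ≈ 21.88 years.
A 12 times gap takes log₂(12) ≈ 3.58 halvings to close: 3.58 × 21.88 ≈ 78 years.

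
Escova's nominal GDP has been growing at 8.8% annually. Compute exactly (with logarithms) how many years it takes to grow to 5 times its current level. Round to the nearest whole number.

19 years

t = ln(5) / ln(1 + 0.088) = 1.6094 / 0.084341 ≈ 19.08.
≈ 19 years.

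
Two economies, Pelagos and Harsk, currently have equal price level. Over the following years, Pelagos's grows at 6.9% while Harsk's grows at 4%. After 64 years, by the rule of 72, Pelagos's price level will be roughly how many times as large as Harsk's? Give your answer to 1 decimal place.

around 6.0 times

Rate gap = 6.9% − 4% = 2.9 points.
The ratio doubles every 72/2.9 ≈ 24.83 years.
64/24.83 ≈ 2.58 doublings → ratio ≈ 2^2.58 ≈ 6.0.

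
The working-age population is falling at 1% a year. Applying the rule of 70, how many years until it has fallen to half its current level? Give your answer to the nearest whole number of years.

about 70 years

The rule works in reverse for decay: 70/1 ≈ 70.00 years to halve.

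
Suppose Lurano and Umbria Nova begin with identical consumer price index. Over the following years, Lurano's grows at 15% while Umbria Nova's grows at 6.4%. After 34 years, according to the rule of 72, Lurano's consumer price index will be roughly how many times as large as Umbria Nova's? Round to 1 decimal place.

Lurano pulls ahead at 8.6 pp per year, so the ratio doubles every 72/8.6 ≈ 8.37 years.
In 34 years that's 4.06 doublings: 2^4.06 ≈ 16.7.

around 16.7 times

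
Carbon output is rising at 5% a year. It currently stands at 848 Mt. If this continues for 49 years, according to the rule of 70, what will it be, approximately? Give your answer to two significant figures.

Doubling time ≈ 70/5 = 14.00 years.
49 years is 49/14.00 ≈ 3.50 doublings, a factor of 2^3.50 ≈ 11.31.
848 × 11.31 ≈ 9600 Mt.

around 9600 Mt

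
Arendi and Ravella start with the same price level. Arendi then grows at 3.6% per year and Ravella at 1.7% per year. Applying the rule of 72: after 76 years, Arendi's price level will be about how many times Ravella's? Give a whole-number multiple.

Arendi pulls ahead at 1.9 pp per year, so the ratio doubles every 72/1.9 ≈ 37.89 years.
In 76 years that's 2.01 doublings: 2^2.01 ≈ 4.

approximately 4 times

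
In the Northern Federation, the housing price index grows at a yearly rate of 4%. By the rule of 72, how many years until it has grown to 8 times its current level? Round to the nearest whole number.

roughly 54 years

One doubling takes 72/4 = 18.00 years.
8× is 3 doublings, so 3 × 18.00 ≈ 54 years.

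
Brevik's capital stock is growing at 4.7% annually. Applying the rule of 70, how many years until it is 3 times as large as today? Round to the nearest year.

≈ 24 years

At 4.7% it doubles every 70/4.7 ≈ 14.89 years.
3× is log₂ 3 ≈ 1.58 doublings, so ≈ 1.58 × 14.89 = 24 years.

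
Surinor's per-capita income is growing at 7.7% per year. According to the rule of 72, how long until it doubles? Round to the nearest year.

about 9 years

At 7.7%, doubling takes about 72/7.7 = 9.35 years.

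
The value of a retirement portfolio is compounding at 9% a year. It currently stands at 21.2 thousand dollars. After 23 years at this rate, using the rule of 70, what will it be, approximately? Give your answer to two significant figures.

Doubling time ≈ 70/9 = 7.78 years.
23 years is 23/7.78 ≈ 2.96 doublings, a factor of 2^2.96 ≈ 7.78.
21.2 × 7.78 ≈ 160 thousand dollars.

160 thousand dollars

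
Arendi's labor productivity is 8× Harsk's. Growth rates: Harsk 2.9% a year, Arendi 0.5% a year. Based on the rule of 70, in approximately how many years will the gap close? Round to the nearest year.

Harsk gains on Arendi at 2.9% − 0.5% = 2.4 points a year.
At that relative rate the gap halves every 70/2.4 ≈ 29.17 years.
An 8× gap closes after 3 halvings: 3 × 29.17 ≈ 88 years.

roughly 88 years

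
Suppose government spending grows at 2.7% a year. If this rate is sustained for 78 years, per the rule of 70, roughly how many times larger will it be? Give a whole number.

roughly 8 times

At 2.7% one doubling takes ≈ 25.93 years; 78 years is 3 of them, so ×8.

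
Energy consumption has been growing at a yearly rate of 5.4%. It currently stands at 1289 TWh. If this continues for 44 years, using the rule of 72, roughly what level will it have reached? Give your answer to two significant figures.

13000 TWh

Doubling time ≈ 72/5.4 = 13.33 years.
44 years is 44/13.33 ≈ 3.30 doublings, a factor of 2^3.30 ≈ 9.85.
1289 × 9.85 ≈ 13000 TWh.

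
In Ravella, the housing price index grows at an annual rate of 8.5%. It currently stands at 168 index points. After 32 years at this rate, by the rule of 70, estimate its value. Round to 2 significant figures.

2500 index points

Doubling time ≈ 70/8.5 = 8.24 years.
32 years is 32/8.24 ≈ 3.88 doublings, a factor of 2^3.88 ≈ 14.72.
168 × 14.72 ≈ 2500 index points.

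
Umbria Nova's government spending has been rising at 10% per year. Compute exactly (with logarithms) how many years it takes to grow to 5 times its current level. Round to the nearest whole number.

t = ln(5) / ln(1 + 0.1) = 1.6094 / 0.095310 ≈ 16.89.
≈ 17 years.

17 years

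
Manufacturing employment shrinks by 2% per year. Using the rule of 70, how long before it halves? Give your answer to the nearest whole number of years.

about 35 years

Falling at 2%, it halves about every 70/2 = 35.00 years.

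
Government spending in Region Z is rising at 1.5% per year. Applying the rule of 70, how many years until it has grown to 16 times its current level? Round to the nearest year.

approximately 187 years

One doubling takes 70/1.5 = 46.67 years.
16× is 4 doublings, so 4 × 46.67 ≈ 187 years.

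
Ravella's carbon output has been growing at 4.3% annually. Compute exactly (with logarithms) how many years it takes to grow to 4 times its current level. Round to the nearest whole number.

t = ln(4) / ln(1 + 0.043) = 1.3863 / 0.042101 ≈ 32.93.
≈ 33 years.

33 years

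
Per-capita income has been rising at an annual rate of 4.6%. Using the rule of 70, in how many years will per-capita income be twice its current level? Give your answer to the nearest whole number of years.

roughly 15 years

Doubling time ≈ 70 / 4.6 = 15.22 years.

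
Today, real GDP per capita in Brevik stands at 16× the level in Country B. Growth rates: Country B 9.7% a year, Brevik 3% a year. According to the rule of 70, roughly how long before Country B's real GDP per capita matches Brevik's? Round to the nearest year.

What matters is the difference: 6.7 pp.
Rule of 70 on the gap: the ratio halves every 70/6.7 ≈ 10.45 years.
A 16× gap closes after 4 halvings: 4 × 10.45 ≈ 42 years.

≈ 42 years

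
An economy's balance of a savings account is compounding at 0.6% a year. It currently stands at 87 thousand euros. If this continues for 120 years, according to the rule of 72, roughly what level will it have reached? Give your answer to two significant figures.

around 170 thousand euros

It doubles every 72/0.6 ≈ 120.00 years, so 120 years is 1.00 doublings.
2^1.00 ≈ 2.00; 87 × 2.00 ≈ 170 thousand euros.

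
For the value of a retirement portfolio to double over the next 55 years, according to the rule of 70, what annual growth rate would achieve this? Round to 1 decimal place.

roughly 1.3% annually

70 / 55 ≈ 1.27, so about 1.3% annually.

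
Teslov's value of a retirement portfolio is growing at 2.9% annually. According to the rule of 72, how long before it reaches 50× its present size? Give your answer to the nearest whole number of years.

about 140 years

One doubling takes 72/2.9 = 24.83 years.
Reaching 50× takes log₂(50) ≈ 5.64 doublings.
5.64 × 24.83 ≈ 140 years.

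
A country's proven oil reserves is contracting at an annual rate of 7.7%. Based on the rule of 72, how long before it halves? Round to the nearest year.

Halving time ≈ 72 / 7.7 = 9.35 → 9 years.

roughly 9 years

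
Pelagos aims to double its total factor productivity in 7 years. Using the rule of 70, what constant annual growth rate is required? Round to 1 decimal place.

70 / 7 ≈ 10.00, so about 10.0% annually.

10.0%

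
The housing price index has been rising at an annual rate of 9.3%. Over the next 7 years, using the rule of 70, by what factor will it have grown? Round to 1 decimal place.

Doubling time ≈ 70/9.3 = 7.53 years.
7 years / 7.53 ≈ 0.93 doublings → factor 2^0.93 ≈ 1.9.

approximately 1.9 times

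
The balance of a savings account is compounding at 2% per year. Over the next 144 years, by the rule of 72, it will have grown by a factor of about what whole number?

Doubling time ≈ 72/2 = 36.00 years.
144/36.00 ≈ 4 doublings, so about 2^4 = 16×.

16 times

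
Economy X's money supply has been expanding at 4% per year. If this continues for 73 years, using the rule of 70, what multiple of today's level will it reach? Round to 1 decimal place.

Doubles every ≈ 17.50 years (70/4).
73 years is 4.17 doublings; 2^4.17 ≈ 18.0×.

roughly 18.0 times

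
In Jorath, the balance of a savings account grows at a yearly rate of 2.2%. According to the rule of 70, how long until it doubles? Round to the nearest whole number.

about 32 years

70/2.2 ≈ 31.82, so it doubles roughly every 32 years.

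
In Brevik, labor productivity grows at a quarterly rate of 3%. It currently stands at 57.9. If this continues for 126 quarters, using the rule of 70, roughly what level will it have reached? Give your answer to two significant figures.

≈ 2400

Doubling time ≈ 70/3 = 23.33 quarters.
126 quarters is 126/23.33 ≈ 5.40 doublings, a factor of 2^5.40 ≈ 42.22.
57.9 × 42.22 ≈ 2400.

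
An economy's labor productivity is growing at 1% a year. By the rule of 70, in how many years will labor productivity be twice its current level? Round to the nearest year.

Doubling time ≈ 70 / 1 = 70.00 years.

approximately 70 years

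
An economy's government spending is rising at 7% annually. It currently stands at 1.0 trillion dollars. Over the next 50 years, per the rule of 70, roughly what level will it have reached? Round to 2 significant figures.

approximately 32 trillion dollars

Doubling time ≈ 70/7 = 10.00 years.
50 years is 50/10.00 ≈ 5.00 doublings, a factor of 2^5.00 ≈ 32.00.
1.0 × 32.00 ≈ 32 trillion dollars.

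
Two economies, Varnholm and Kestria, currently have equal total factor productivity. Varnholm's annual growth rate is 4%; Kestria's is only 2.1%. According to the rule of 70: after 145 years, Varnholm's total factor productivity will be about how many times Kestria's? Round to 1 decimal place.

Only the 1.9-point difference matters.
70/1.9 ≈ 36.84 years per doubling of the ratio; 145 years gives 3.94 doublings, so ≈ 15.3×.

≈ 15.3 times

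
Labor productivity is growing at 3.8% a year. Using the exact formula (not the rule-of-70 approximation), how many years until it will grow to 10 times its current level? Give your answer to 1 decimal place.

61.7 years

t = ln(10) / ln(1 + 0.038) = 2.3026 / 0.037296 ≈ 61.74.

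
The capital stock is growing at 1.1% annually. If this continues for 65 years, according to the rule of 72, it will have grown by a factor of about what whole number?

≈ 2 times

72/1.1 ≈ 65.45 years per doubling.
65 years fits 1 doubling: 2^1 = 2.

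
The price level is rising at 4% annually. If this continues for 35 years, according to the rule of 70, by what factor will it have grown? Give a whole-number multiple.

4 times

70/4 ≈ 17.50 years per doubling.
35 years fits 2 doublings: 2^2 = 4.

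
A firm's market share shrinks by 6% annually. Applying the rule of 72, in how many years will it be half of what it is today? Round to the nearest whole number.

The rule works in reverse for decay: 72/6 ≈ 12.00 years to halve.

about 12 years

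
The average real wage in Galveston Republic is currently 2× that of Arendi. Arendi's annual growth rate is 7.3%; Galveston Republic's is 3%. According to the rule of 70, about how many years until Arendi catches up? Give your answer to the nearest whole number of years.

around 16 years

Arendi gains on Galveston Republic at 7.3% − 3% = 4.3 points a year.
At that relative rate the gap halves every 70/4.3 ≈ 16.28 years.
A 2× gap closes after 1 halving: 1 × 16.28 ≈ 16 years.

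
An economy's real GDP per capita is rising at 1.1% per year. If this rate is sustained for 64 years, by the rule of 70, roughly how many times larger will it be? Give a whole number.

2 times

Doubling time ≈ 70/1.1 = 63.64 years.
64/63.64 ≈ 1 doubling, so about 2^1 = 2×.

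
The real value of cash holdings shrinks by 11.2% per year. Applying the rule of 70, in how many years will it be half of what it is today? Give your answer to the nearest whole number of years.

6 years

Halving time ≈ 70 / 11.2 = 6.25 → 6 years.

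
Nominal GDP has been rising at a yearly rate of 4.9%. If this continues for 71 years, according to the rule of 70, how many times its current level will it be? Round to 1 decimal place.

Doubles every ≈ 14.29 years (70/4.9).
71 years is 4.97 doublings; 2^4.97 ≈ 31.3×.

roughly 31.3 times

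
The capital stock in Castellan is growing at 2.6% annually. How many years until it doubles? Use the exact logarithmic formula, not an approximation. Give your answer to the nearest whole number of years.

27 years

t = ln(2) / ln(1 + 0.026) = 0.6931 / 0.025668 ≈ 27.00.
≈ 27 years.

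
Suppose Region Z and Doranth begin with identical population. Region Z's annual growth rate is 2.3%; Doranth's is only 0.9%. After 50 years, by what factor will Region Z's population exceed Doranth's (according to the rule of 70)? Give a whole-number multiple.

around 2 times

Rate gap = 2.3% − 0.9% = 1.4 points.
The ratio doubles every 70/1.4 ≈ 50.00 years.
50/50.00 ≈ 1.00 doublings → ratio ≈ 2^1.00 ≈ 2.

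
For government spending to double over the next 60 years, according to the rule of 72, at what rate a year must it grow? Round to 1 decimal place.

72 / 60 ≈ 1.20, so about 1.2% a year.

roughly 1.2%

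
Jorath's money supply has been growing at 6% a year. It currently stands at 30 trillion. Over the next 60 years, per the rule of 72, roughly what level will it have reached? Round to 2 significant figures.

Doubling time ≈ 72/6 = 12.00 years.
60 years is 60/12.00 ≈ 5.00 doublings, a factor of 2^5.00 ≈ 32.00.
30 × 32.00 ≈ 960 trillion.

around 960 trillion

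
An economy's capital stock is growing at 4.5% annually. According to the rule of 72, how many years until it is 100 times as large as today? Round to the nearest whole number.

At 4.5% it doubles every 72/4.5 ≈ 16.00 years.
100× is log₂ 100 ≈ 6.64 doublings, so ≈ 6.64 × 16.00 = 106 years.

approximately 106 years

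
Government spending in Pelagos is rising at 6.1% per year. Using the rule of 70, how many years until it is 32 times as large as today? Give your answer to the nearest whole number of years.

57 years

At 6.1% it doubles every 70/6.1 ≈ 11.48 years.
32 = 2^5, so 5 doublings → 57 years.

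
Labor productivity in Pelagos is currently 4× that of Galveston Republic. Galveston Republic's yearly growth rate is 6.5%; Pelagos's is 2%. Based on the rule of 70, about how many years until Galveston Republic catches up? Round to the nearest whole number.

about 31 years

Galveston Republic gains on Pelagos at 6.5% − 2% = 4.5 points a year.
At that relative rate the gap halves every 70/4.5 ≈ 15.56 years.
A 4× gap closes after 2 halvings: 2 × 15.56 ≈ 31 years.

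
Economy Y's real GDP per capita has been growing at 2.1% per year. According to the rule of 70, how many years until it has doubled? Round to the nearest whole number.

33 years

Doubling time ≈ 70 / 2.1 = 33.33 years.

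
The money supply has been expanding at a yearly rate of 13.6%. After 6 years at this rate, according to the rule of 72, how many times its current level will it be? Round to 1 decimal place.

about 2.2 times

Doubling time ≈ 72/13.6 = 5.29 years.
6 years / 5.29 ≈ 1.13 doublings → factor 2^1.13 ≈ 2.2.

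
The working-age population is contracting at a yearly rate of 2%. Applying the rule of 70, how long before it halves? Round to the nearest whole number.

roughly 35 years

Halving time ≈ 70 / 2 = 35.00 → 35 years.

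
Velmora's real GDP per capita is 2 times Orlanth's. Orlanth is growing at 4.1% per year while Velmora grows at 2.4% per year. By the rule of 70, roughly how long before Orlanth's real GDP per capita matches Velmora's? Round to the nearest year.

about 41 years

The growth-rate gap is 4.1% − 2.4% = 1.7 percentage points.
So the ratio between them halves every 70/1.7 ≈ 41.18 years.
A 2 times gap closes after 1 halving: 1 × 41.18 ≈ 41 years.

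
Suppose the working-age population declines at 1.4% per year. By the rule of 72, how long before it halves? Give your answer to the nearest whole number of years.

The rule works in reverse for decay: 72/1.4 ≈ 51.43 years to halve.

51 years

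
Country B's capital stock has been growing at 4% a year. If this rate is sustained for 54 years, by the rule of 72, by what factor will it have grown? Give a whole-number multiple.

72/4 ≈ 18.00 years per doubling.
54 years fits 3 doublings: 2^3 = 8.

around 8 times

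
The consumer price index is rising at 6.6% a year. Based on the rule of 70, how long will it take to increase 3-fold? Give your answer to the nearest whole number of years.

approximately 17 years

One doubling takes 70/6.6 = 10.61 years.
Reaching 3× takes log₂(3) ≈ 1.58 doublings.
1.58 × 10.61 ≈ 17 years.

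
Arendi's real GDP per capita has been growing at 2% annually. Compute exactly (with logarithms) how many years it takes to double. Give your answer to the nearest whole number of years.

35 years

t = ln(2) / ln(1 + 0.02) = 0.6931 / 0.019803 ≈ 35.00.
≈ 35 years.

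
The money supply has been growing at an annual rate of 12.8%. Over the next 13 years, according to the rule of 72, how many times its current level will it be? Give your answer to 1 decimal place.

Doubles every ≈ 5.62 years (72/12.8).
13 years is 2.31 doublings; 2^2.31 ≈ 5.0×.

5.0 times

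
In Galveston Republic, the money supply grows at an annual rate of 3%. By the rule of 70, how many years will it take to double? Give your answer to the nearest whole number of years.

At 3%, doubling takes about 70/3 = 23.33 years.

about 23 years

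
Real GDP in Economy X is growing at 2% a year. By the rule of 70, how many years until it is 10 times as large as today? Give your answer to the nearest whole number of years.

around 116 years

At 2% it doubles every 70/2 ≈ 35.00 years.
10× is log₂ 10 ≈ 3.32 doublings, so ≈ 3.32 × 35.00 = 116 years.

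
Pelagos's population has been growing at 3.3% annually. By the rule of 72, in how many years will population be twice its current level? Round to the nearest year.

72/3.3 ≈ 21.82, so it doubles roughly every 22 years.

around 22 years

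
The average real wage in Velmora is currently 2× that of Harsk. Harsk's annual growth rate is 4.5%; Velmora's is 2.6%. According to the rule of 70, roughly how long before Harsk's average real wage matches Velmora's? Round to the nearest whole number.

What matters is the difference: 1.9 pp.
Rule of 70 on the gap: the ratio halves every 70/1.9 ≈ 36.84 years.
A 2× gap closes after 1 halving: 1 × 36.84 ≈ 37 years.

approximately 37 years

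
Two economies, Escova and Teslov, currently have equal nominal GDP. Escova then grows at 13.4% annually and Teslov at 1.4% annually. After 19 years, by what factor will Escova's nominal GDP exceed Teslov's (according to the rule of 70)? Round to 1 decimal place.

about 9.6 times

Only the 12-point difference matters.
70/12 ≈ 5.83 years per doubling of the ratio; 19 years gives 3.26 doublings, so ≈ 9.6×.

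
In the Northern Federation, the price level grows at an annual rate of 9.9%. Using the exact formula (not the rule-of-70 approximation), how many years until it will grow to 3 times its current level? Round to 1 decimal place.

11.6 years

t = ln(3) / ln(1 + 0.099) = 1.0986 / 0.094401 ≈ 11.64.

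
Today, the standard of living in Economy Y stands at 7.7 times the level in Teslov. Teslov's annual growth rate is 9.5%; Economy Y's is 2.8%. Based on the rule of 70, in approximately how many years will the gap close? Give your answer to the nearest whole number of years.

The growth-rate gap is 9.5% − 2.8% = 6.7 percentage points.
So the ratio between them halves every 70/6.7 ≈ 10.45 years.
A 7.7 times gap takes log₂(7.7) ≈ 2.94 halvings to close: 2.94 × 10.45 ≈ 31 years.

31 years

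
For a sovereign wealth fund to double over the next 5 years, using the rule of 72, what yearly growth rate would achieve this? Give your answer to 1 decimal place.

72 / 5 ≈ 14.40, so about 14.4% per year.

≈ 14.4% per year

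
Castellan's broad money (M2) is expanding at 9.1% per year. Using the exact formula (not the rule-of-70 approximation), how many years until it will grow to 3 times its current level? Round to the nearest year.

13 years

t = ln(3) / ln(1 + 0.091) = 1.0986 / 0.087095 ≈ 12.61.
≈ 13 years.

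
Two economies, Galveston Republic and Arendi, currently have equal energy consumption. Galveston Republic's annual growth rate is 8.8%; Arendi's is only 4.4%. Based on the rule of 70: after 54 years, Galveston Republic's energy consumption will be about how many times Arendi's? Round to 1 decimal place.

Galveston Republic pulls ahead at 4.4 pp per year, so the ratio doubles every 70/4.4 ≈ 15.91 years.
In 54 years that's 3.39 doublings: 2^3.39 ≈ 10.5.

approximately 10.5 times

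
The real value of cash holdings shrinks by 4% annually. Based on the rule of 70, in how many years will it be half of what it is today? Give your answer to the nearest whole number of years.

Halving time ≈ 70 / 4 = 17.50 → 18 years.

around 18 years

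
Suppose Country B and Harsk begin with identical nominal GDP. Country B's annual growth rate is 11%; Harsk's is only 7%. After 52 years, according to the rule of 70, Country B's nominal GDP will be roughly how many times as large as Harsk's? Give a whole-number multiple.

Country B pulls ahead at 4 pp per year, so the ratio doubles every 70/4 ≈ 17.50 years.
In 52 years that's 2.97 doublings: 2^2.97 ≈ 8.

approximately 8 times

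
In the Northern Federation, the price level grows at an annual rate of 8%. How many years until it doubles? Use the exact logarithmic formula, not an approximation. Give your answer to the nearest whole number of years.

9 years

t = ln(2) / ln(1 + 0.08) = 0.6931 / 0.076961 ≈ 9.01.
≈ 9 years.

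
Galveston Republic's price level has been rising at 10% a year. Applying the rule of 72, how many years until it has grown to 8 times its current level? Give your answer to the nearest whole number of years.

One doubling takes 72/10 = 7.20 years.
8× is 3 doublings, so 3 × 7.20 ≈ 22 years.

approximately 22 years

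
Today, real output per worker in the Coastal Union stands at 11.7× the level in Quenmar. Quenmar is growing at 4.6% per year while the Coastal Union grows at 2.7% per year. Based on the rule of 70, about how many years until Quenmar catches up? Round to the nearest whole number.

roughly 131 years

The growth-rate gap is 4.6% − 2.7% = 1.9 percentage points.
So the ratio between them halves every 70/1.9 ≈ 36.84 years.
An 11.7× gap takes log₂(11.7) ≈ 3.55 halvings to close: 3.55 × 36.84 ≈ 131 years.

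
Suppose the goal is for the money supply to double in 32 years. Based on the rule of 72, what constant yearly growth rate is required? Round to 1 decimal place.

2.3%

72 / 32 ≈ 2.25, so about 2.3% per year.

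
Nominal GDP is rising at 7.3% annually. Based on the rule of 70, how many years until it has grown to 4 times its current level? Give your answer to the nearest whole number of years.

At 7.3% it doubles every 70/7.3 ≈ 9.59 years.
4 = 2^2, so 2 doublings → 19 years.

19 years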